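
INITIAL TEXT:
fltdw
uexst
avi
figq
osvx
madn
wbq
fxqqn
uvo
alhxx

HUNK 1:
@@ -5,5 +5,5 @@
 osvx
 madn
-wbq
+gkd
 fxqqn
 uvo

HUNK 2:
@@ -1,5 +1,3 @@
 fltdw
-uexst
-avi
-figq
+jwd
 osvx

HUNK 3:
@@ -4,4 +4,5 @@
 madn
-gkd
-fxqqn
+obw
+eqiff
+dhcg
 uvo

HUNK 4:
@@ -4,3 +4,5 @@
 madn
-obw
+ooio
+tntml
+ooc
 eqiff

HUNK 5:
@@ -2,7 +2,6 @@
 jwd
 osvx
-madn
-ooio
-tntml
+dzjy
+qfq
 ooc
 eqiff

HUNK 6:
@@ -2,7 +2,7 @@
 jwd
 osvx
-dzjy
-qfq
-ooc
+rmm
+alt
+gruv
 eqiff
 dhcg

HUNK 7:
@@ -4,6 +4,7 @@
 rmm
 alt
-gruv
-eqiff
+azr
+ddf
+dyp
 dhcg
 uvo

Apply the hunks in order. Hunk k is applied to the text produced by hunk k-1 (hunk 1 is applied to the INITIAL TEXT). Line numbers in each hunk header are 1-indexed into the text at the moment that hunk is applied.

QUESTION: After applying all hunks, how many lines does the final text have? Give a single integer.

Answer: 11

Derivation:
Hunk 1: at line 5 remove [wbq] add [gkd] -> 10 lines: fltdw uexst avi figq osvx madn gkd fxqqn uvo alhxx
Hunk 2: at line 1 remove [uexst,avi,figq] add [jwd] -> 8 lines: fltdw jwd osvx madn gkd fxqqn uvo alhxx
Hunk 3: at line 4 remove [gkd,fxqqn] add [obw,eqiff,dhcg] -> 9 lines: fltdw jwd osvx madn obw eqiff dhcg uvo alhxx
Hunk 4: at line 4 remove [obw] add [ooio,tntml,ooc] -> 11 lines: fltdw jwd osvx madn ooio tntml ooc eqiff dhcg uvo alhxx
Hunk 5: at line 2 remove [madn,ooio,tntml] add [dzjy,qfq] -> 10 lines: fltdw jwd osvx dzjy qfq ooc eqiff dhcg uvo alhxx
Hunk 6: at line 2 remove [dzjy,qfq,ooc] add [rmm,alt,gruv] -> 10 lines: fltdw jwd osvx rmm alt gruv eqiff dhcg uvo alhxx
Hunk 7: at line 4 remove [gruv,eqiff] add [azr,ddf,dyp] -> 11 lines: fltdw jwd osvx rmm alt azr ddf dyp dhcg uvo alhxx
Final line count: 11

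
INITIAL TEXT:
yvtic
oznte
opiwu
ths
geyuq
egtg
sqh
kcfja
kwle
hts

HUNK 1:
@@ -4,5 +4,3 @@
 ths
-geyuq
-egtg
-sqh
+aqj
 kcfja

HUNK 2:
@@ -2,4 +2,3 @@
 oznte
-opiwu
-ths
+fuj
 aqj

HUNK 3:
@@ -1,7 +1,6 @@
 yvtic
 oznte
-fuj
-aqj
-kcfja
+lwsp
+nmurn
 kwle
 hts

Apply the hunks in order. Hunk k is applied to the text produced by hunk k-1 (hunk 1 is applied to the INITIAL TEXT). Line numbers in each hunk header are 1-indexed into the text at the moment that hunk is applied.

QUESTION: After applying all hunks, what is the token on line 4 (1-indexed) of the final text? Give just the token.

Hunk 1: at line 4 remove [geyuq,egtg,sqh] add [aqj] -> 8 lines: yvtic oznte opiwu ths aqj kcfja kwle hts
Hunk 2: at line 2 remove [opiwu,ths] add [fuj] -> 7 lines: yvtic oznte fuj aqj kcfja kwle hts
Hunk 3: at line 1 remove [fuj,aqj,kcfja] add [lwsp,nmurn] -> 6 lines: yvtic oznte lwsp nmurn kwle hts
Final line 4: nmurn

Answer: nmurn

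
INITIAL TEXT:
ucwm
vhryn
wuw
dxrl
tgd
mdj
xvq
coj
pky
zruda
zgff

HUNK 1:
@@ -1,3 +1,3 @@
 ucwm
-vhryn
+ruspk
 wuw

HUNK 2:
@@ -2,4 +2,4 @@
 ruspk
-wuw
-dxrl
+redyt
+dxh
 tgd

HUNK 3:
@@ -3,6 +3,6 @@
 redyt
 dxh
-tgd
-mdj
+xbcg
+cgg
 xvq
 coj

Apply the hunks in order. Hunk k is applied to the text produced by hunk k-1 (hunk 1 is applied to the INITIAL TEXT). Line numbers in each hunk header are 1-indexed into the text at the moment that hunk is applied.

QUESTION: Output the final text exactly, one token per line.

Hunk 1: at line 1 remove [vhryn] add [ruspk] -> 11 lines: ucwm ruspk wuw dxrl tgd mdj xvq coj pky zruda zgff
Hunk 2: at line 2 remove [wuw,dxrl] add [redyt,dxh] -> 11 lines: ucwm ruspk redyt dxh tgd mdj xvq coj pky zruda zgff
Hunk 3: at line 3 remove [tgd,mdj] add [xbcg,cgg] -> 11 lines: ucwm ruspk redyt dxh xbcg cgg xvq coj pky zruda zgff

Answer: ucwm
ruspk
redyt
dxh
xbcg
cgg
xvq
coj
pky
zruda
zgff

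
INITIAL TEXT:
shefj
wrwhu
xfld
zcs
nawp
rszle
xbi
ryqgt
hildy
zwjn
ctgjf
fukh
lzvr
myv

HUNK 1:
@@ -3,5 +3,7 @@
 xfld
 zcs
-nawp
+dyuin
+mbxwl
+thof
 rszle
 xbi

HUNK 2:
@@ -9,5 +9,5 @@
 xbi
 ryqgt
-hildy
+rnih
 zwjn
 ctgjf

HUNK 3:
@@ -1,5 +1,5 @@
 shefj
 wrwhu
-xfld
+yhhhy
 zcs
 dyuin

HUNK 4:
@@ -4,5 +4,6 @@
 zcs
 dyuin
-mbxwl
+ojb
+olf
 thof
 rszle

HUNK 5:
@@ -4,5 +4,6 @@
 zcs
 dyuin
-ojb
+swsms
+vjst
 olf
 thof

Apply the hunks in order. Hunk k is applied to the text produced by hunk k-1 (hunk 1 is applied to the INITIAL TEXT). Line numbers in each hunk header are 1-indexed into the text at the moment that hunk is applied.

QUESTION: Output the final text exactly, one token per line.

Hunk 1: at line 3 remove [nawp] add [dyuin,mbxwl,thof] -> 16 lines: shefj wrwhu xfld zcs dyuin mbxwl thof rszle xbi ryqgt hildy zwjn ctgjf fukh lzvr myv
Hunk 2: at line 9 remove [hildy] add [rnih] -> 16 lines: shefj wrwhu xfld zcs dyuin mbxwl thof rszle xbi ryqgt rnih zwjn ctgjf fukh lzvr myv
Hunk 3: at line 1 remove [xfld] add [yhhhy] -> 16 lines: shefj wrwhu yhhhy zcs dyuin mbxwl thof rszle xbi ryqgt rnih zwjn ctgjf fukh lzvr myv
Hunk 4: at line 4 remove [mbxwl] add [ojb,olf] -> 17 lines: shefj wrwhu yhhhy zcs dyuin ojb olf thof rszle xbi ryqgt rnih zwjn ctgjf fukh lzvr myv
Hunk 5: at line 4 remove [ojb] add [swsms,vjst] -> 18 lines: shefj wrwhu yhhhy zcs dyuin swsms vjst olf thof rszle xbi ryqgt rnih zwjn ctgjf fukh lzvr myv

Answer: shefj
wrwhu
yhhhy
zcs
dyuin
swsms
vjst
olf
thof
rszle
xbi
ryqgt
rnih
zwjn
ctgjf
fukh
lzvr
myv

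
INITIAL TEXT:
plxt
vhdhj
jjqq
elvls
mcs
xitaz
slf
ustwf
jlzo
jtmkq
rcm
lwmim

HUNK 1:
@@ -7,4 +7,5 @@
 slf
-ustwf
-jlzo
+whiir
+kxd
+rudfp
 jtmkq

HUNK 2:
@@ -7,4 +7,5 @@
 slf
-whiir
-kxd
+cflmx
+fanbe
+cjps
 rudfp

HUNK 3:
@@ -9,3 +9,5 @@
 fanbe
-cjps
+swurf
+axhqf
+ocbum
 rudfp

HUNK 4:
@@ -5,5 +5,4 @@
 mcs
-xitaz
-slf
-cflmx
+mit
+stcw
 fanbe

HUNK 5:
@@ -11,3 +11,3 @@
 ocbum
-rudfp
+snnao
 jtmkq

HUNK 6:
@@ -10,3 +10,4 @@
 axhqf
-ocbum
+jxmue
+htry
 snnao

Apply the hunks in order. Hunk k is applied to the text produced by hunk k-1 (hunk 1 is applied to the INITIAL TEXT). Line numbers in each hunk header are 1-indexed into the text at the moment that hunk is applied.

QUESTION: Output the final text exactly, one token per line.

Hunk 1: at line 7 remove [ustwf,jlzo] add [whiir,kxd,rudfp] -> 13 lines: plxt vhdhj jjqq elvls mcs xitaz slf whiir kxd rudfp jtmkq rcm lwmim
Hunk 2: at line 7 remove [whiir,kxd] add [cflmx,fanbe,cjps] -> 14 lines: plxt vhdhj jjqq elvls mcs xitaz slf cflmx fanbe cjps rudfp jtmkq rcm lwmim
Hunk 3: at line 9 remove [cjps] add [swurf,axhqf,ocbum] -> 16 lines: plxt vhdhj jjqq elvls mcs xitaz slf cflmx fanbe swurf axhqf ocbum rudfp jtmkq rcm lwmim
Hunk 4: at line 5 remove [xitaz,slf,cflmx] add [mit,stcw] -> 15 lines: plxt vhdhj jjqq elvls mcs mit stcw fanbe swurf axhqf ocbum rudfp jtmkq rcm lwmim
Hunk 5: at line 11 remove [rudfp] add [snnao] -> 15 lines: plxt vhdhj jjqq elvls mcs mit stcw fanbe swurf axhqf ocbum snnao jtmkq rcm lwmim
Hunk 6: at line 10 remove [ocbum] add [jxmue,htry] -> 16 lines: plxt vhdhj jjqq elvls mcs mit stcw fanbe swurf axhqf jxmue htry snnao jtmkq rcm lwmim

Answer: plxt
vhdhj
jjqq
elvls
mcs
mit
stcw
fanbe
swurf
axhqf
jxmue
htry
snnao
jtmkq
rcm
lwmim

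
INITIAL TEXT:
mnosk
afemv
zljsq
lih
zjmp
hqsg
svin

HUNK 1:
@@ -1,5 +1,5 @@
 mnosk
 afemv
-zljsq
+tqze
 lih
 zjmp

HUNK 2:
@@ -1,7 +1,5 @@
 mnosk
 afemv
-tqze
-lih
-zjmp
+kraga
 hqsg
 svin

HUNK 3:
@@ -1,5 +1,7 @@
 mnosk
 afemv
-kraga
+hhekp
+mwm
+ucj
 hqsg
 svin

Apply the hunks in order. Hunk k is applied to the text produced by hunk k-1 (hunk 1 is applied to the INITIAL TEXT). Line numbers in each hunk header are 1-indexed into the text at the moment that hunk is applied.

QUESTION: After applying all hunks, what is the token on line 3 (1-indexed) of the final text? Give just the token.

Hunk 1: at line 1 remove [zljsq] add [tqze] -> 7 lines: mnosk afemv tqze lih zjmp hqsg svin
Hunk 2: at line 1 remove [tqze,lih,zjmp] add [kraga] -> 5 lines: mnosk afemv kraga hqsg svin
Hunk 3: at line 1 remove [kraga] add [hhekp,mwm,ucj] -> 7 lines: mnosk afemv hhekp mwm ucj hqsg svin
Final line 3: hhekp

Answer: hhekp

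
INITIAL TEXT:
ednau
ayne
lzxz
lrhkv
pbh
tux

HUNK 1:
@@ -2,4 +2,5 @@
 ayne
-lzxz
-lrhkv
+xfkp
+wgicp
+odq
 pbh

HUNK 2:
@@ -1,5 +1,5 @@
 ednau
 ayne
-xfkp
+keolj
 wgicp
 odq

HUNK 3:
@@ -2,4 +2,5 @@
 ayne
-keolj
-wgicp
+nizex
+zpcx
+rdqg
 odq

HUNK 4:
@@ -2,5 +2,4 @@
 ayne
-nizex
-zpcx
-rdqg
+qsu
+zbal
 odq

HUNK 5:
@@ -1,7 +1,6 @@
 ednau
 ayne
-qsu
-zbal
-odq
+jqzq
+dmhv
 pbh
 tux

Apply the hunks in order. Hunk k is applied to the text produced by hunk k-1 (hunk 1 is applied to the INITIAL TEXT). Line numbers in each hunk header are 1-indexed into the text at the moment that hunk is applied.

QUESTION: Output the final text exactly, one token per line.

Hunk 1: at line 2 remove [lzxz,lrhkv] add [xfkp,wgicp,odq] -> 7 lines: ednau ayne xfkp wgicp odq pbh tux
Hunk 2: at line 1 remove [xfkp] add [keolj] -> 7 lines: ednau ayne keolj wgicp odq pbh tux
Hunk 3: at line 2 remove [keolj,wgicp] add [nizex,zpcx,rdqg] -> 8 lines: ednau ayne nizex zpcx rdqg odq pbh tux
Hunk 4: at line 2 remove [nizex,zpcx,rdqg] add [qsu,zbal] -> 7 lines: ednau ayne qsu zbal odq pbh tux
Hunk 5: at line 1 remove [qsu,zbal,odq] add [jqzq,dmhv] -> 6 lines: ednau ayne jqzq dmhv pbh tux

Answer: ednau
ayne
jqzq
dmhv
pbh
tux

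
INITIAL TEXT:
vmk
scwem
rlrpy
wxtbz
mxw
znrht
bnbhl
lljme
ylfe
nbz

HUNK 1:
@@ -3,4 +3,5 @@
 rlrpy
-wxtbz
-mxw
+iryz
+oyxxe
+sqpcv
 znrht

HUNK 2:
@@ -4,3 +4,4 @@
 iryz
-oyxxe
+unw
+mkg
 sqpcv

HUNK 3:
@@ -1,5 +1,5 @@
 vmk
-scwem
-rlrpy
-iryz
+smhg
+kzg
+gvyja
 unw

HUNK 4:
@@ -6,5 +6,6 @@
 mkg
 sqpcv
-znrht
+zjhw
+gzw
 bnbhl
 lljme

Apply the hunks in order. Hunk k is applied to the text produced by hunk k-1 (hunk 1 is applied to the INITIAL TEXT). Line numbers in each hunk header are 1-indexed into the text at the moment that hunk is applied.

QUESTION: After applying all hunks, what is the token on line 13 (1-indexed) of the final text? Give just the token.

Hunk 1: at line 3 remove [wxtbz,mxw] add [iryz,oyxxe,sqpcv] -> 11 lines: vmk scwem rlrpy iryz oyxxe sqpcv znrht bnbhl lljme ylfe nbz
Hunk 2: at line 4 remove [oyxxe] add [unw,mkg] -> 12 lines: vmk scwem rlrpy iryz unw mkg sqpcv znrht bnbhl lljme ylfe nbz
Hunk 3: at line 1 remove [scwem,rlrpy,iryz] add [smhg,kzg,gvyja] -> 12 lines: vmk smhg kzg gvyja unw mkg sqpcv znrht bnbhl lljme ylfe nbz
Hunk 4: at line 6 remove [znrht] add [zjhw,gzw] -> 13 lines: vmk smhg kzg gvyja unw mkg sqpcv zjhw gzw bnbhl lljme ylfe nbz
Final line 13: nbz

Answer: nbz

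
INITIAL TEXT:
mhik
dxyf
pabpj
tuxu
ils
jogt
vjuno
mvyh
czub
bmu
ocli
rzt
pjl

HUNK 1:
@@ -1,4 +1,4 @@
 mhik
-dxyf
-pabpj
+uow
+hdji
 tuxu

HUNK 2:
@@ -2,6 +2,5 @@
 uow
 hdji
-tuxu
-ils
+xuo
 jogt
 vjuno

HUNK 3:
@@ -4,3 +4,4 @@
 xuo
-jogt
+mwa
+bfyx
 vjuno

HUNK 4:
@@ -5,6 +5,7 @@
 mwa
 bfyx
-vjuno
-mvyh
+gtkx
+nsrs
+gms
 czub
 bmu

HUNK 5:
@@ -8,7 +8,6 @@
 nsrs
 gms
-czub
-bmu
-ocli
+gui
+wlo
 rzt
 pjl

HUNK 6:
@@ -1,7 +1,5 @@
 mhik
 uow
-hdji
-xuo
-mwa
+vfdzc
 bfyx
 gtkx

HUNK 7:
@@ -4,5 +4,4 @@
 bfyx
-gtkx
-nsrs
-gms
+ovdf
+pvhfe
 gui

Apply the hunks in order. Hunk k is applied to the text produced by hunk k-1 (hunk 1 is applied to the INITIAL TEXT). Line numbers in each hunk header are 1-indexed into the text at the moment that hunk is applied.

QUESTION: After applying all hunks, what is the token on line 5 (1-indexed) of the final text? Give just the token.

Answer: ovdf

Derivation:
Hunk 1: at line 1 remove [dxyf,pabpj] add [uow,hdji] -> 13 lines: mhik uow hdji tuxu ils jogt vjuno mvyh czub bmu ocli rzt pjl
Hunk 2: at line 2 remove [tuxu,ils] add [xuo] -> 12 lines: mhik uow hdji xuo jogt vjuno mvyh czub bmu ocli rzt pjl
Hunk 3: at line 4 remove [jogt] add [mwa,bfyx] -> 13 lines: mhik uow hdji xuo mwa bfyx vjuno mvyh czub bmu ocli rzt pjl
Hunk 4: at line 5 remove [vjuno,mvyh] add [gtkx,nsrs,gms] -> 14 lines: mhik uow hdji xuo mwa bfyx gtkx nsrs gms czub bmu ocli rzt pjl
Hunk 5: at line 8 remove [czub,bmu,ocli] add [gui,wlo] -> 13 lines: mhik uow hdji xuo mwa bfyx gtkx nsrs gms gui wlo rzt pjl
Hunk 6: at line 1 remove [hdji,xuo,mwa] add [vfdzc] -> 11 lines: mhik uow vfdzc bfyx gtkx nsrs gms gui wlo rzt pjl
Hunk 7: at line 4 remove [gtkx,nsrs,gms] add [ovdf,pvhfe] -> 10 lines: mhik uow vfdzc bfyx ovdf pvhfe gui wlo rzt pjl
Final line 5: ovdf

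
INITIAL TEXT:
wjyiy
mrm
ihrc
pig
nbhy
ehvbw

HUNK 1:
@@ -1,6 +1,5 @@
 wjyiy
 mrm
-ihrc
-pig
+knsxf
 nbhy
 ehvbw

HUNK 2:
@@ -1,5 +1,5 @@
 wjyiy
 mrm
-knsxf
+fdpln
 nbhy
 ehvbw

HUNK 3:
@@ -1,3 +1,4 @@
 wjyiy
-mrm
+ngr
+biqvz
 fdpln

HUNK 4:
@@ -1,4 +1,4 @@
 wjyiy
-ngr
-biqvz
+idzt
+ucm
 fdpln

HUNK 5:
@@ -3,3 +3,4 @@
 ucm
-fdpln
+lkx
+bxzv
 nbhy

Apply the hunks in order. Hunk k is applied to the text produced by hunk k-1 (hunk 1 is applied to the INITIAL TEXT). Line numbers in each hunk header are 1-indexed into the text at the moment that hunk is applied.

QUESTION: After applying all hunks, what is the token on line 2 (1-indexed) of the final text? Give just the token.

Answer: idzt

Derivation:
Hunk 1: at line 1 remove [ihrc,pig] add [knsxf] -> 5 lines: wjyiy mrm knsxf nbhy ehvbw
Hunk 2: at line 1 remove [knsxf] add [fdpln] -> 5 lines: wjyiy mrm fdpln nbhy ehvbw
Hunk 3: at line 1 remove [mrm] add [ngr,biqvz] -> 6 lines: wjyiy ngr biqvz fdpln nbhy ehvbw
Hunk 4: at line 1 remove [ngr,biqvz] add [idzt,ucm] -> 6 lines: wjyiy idzt ucm fdpln nbhy ehvbw
Hunk 5: at line 3 remove [fdpln] add [lkx,bxzv] -> 7 lines: wjyiy idzt ucm lkx bxzv nbhy ehvbw
Final line 2: idzt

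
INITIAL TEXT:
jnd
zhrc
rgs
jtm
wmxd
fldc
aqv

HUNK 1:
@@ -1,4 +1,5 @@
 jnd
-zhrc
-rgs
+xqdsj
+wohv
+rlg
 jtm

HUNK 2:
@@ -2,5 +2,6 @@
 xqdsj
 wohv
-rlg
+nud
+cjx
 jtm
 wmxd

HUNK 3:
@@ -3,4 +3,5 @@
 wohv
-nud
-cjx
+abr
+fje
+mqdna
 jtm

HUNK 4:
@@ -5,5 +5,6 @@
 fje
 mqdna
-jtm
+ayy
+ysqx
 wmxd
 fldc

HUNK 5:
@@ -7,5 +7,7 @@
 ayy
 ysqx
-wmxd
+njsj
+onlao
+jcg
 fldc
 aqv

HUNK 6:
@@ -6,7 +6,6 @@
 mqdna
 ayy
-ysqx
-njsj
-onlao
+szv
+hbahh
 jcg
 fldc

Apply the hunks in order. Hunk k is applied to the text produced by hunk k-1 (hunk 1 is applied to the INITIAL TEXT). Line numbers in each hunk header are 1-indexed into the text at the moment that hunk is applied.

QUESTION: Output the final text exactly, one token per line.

Answer: jnd
xqdsj
wohv
abr
fje
mqdna
ayy
szv
hbahh
jcg
fldc
aqv

Derivation:
Hunk 1: at line 1 remove [zhrc,rgs] add [xqdsj,wohv,rlg] -> 8 lines: jnd xqdsj wohv rlg jtm wmxd fldc aqv
Hunk 2: at line 2 remove [rlg] add [nud,cjx] -> 9 lines: jnd xqdsj wohv nud cjx jtm wmxd fldc aqv
Hunk 3: at line 3 remove [nud,cjx] add [abr,fje,mqdna] -> 10 lines: jnd xqdsj wohv abr fje mqdna jtm wmxd fldc aqv
Hunk 4: at line 5 remove [jtm] add [ayy,ysqx] -> 11 lines: jnd xqdsj wohv abr fje mqdna ayy ysqx wmxd fldc aqv
Hunk 5: at line 7 remove [wmxd] add [njsj,onlao,jcg] -> 13 lines: jnd xqdsj wohv abr fje mqdna ayy ysqx njsj onlao jcg fldc aqv
Hunk 6: at line 6 remove [ysqx,njsj,onlao] add [szv,hbahh] -> 12 lines: jnd xqdsj wohv abr fje mqdna ayy szv hbahh jcg fldc aqv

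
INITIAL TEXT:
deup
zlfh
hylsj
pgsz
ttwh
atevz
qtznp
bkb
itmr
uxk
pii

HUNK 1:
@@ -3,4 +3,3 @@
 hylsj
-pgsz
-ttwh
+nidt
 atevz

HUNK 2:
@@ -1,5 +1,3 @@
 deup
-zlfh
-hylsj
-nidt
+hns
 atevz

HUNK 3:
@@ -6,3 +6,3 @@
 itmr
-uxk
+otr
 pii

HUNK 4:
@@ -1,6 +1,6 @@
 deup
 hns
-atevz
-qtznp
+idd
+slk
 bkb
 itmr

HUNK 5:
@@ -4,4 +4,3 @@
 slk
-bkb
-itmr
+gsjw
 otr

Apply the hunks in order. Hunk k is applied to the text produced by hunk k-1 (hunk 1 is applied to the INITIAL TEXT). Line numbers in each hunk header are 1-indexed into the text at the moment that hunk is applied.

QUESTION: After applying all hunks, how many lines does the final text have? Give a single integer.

Hunk 1: at line 3 remove [pgsz,ttwh] add [nidt] -> 10 lines: deup zlfh hylsj nidt atevz qtznp bkb itmr uxk pii
Hunk 2: at line 1 remove [zlfh,hylsj,nidt] add [hns] -> 8 lines: deup hns atevz qtznp bkb itmr uxk pii
Hunk 3: at line 6 remove [uxk] add [otr] -> 8 lines: deup hns atevz qtznp bkb itmr otr pii
Hunk 4: at line 1 remove [atevz,qtznp] add [idd,slk] -> 8 lines: deup hns idd slk bkb itmr otr pii
Hunk 5: at line 4 remove [bkb,itmr] add [gsjw] -> 7 lines: deup hns idd slk gsjw otr pii
Final line count: 7

Answer: 7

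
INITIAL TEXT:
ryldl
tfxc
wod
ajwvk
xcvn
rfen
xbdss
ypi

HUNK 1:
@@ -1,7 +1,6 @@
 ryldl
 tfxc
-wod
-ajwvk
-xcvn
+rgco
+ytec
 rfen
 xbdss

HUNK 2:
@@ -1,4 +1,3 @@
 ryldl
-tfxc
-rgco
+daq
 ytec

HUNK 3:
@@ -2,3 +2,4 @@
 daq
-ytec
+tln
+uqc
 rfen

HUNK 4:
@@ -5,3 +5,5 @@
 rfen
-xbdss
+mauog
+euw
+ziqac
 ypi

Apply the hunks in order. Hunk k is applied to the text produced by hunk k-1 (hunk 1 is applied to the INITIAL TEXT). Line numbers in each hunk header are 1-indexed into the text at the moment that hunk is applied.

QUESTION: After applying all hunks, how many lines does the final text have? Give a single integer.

Answer: 9

Derivation:
Hunk 1: at line 1 remove [wod,ajwvk,xcvn] add [rgco,ytec] -> 7 lines: ryldl tfxc rgco ytec rfen xbdss ypi
Hunk 2: at line 1 remove [tfxc,rgco] add [daq] -> 6 lines: ryldl daq ytec rfen xbdss ypi
Hunk 3: at line 2 remove [ytec] add [tln,uqc] -> 7 lines: ryldl daq tln uqc rfen xbdss ypi
Hunk 4: at line 5 remove [xbdss] add [mauog,euw,ziqac] -> 9 lines: ryldl daq tln uqc rfen mauog euw ziqac ypi
Final line count: 9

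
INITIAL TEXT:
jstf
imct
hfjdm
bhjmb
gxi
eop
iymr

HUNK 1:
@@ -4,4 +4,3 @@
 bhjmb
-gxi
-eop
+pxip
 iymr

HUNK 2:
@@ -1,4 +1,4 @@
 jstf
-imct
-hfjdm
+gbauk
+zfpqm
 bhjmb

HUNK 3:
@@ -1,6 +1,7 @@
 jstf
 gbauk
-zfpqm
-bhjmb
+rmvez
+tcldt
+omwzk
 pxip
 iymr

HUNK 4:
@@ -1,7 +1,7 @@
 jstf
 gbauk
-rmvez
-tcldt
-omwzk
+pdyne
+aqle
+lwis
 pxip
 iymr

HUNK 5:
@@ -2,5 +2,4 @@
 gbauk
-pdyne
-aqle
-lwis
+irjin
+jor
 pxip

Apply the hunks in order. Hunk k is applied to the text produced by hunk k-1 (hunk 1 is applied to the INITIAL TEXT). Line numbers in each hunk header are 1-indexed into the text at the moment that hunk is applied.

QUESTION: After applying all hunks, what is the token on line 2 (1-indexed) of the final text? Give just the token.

Answer: gbauk

Derivation:
Hunk 1: at line 4 remove [gxi,eop] add [pxip] -> 6 lines: jstf imct hfjdm bhjmb pxip iymr
Hunk 2: at line 1 remove [imct,hfjdm] add [gbauk,zfpqm] -> 6 lines: jstf gbauk zfpqm bhjmb pxip iymr
Hunk 3: at line 1 remove [zfpqm,bhjmb] add [rmvez,tcldt,omwzk] -> 7 lines: jstf gbauk rmvez tcldt omwzk pxip iymr
Hunk 4: at line 1 remove [rmvez,tcldt,omwzk] add [pdyne,aqle,lwis] -> 7 lines: jstf gbauk pdyne aqle lwis pxip iymr
Hunk 5: at line 2 remove [pdyne,aqle,lwis] add [irjin,jor] -> 6 lines: jstf gbauk irjin jor pxip iymr
Final line 2: gbauk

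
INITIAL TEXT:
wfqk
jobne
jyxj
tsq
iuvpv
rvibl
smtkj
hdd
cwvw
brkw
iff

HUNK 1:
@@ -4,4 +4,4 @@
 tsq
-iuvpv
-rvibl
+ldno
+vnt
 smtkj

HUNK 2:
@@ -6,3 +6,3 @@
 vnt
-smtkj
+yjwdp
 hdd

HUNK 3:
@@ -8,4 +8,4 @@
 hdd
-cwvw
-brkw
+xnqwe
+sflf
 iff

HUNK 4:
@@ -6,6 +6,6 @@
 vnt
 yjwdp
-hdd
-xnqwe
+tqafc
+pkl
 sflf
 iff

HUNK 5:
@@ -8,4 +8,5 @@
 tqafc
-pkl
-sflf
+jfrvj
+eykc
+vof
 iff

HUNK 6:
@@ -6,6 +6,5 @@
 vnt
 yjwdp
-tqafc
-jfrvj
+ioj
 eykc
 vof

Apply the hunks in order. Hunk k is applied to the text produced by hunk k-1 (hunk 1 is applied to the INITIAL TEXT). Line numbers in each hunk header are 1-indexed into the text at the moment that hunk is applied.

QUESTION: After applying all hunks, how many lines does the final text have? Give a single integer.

Answer: 11

Derivation:
Hunk 1: at line 4 remove [iuvpv,rvibl] add [ldno,vnt] -> 11 lines: wfqk jobne jyxj tsq ldno vnt smtkj hdd cwvw brkw iff
Hunk 2: at line 6 remove [smtkj] add [yjwdp] -> 11 lines: wfqk jobne jyxj tsq ldno vnt yjwdp hdd cwvw brkw iff
Hunk 3: at line 8 remove [cwvw,brkw] add [xnqwe,sflf] -> 11 lines: wfqk jobne jyxj tsq ldno vnt yjwdp hdd xnqwe sflf iff
Hunk 4: at line 6 remove [hdd,xnqwe] add [tqafc,pkl] -> 11 lines: wfqk jobne jyxj tsq ldno vnt yjwdp tqafc pkl sflf iff
Hunk 5: at line 8 remove [pkl,sflf] add [jfrvj,eykc,vof] -> 12 lines: wfqk jobne jyxj tsq ldno vnt yjwdp tqafc jfrvj eykc vof iff
Hunk 6: at line 6 remove [tqafc,jfrvj] add [ioj] -> 11 lines: wfqk jobne jyxj tsq ldno vnt yjwdp ioj eykc vof iff
Final line count: 11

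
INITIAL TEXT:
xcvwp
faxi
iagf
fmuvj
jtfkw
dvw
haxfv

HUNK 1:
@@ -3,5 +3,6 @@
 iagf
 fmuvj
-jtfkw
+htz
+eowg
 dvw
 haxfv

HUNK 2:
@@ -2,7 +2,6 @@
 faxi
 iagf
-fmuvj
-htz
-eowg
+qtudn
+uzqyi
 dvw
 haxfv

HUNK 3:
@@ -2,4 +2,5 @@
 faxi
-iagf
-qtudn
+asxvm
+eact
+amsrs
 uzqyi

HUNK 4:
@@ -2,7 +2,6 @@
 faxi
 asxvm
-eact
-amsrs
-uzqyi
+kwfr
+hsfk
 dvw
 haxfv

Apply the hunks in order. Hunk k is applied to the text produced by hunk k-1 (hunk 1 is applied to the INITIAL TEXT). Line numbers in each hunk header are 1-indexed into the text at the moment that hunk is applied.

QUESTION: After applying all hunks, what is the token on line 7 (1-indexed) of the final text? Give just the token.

Hunk 1: at line 3 remove [jtfkw] add [htz,eowg] -> 8 lines: xcvwp faxi iagf fmuvj htz eowg dvw haxfv
Hunk 2: at line 2 remove [fmuvj,htz,eowg] add [qtudn,uzqyi] -> 7 lines: xcvwp faxi iagf qtudn uzqyi dvw haxfv
Hunk 3: at line 2 remove [iagf,qtudn] add [asxvm,eact,amsrs] -> 8 lines: xcvwp faxi asxvm eact amsrs uzqyi dvw haxfv
Hunk 4: at line 2 remove [eact,amsrs,uzqyi] add [kwfr,hsfk] -> 7 lines: xcvwp faxi asxvm kwfr hsfk dvw haxfv
Final line 7: haxfv

Answer: haxfv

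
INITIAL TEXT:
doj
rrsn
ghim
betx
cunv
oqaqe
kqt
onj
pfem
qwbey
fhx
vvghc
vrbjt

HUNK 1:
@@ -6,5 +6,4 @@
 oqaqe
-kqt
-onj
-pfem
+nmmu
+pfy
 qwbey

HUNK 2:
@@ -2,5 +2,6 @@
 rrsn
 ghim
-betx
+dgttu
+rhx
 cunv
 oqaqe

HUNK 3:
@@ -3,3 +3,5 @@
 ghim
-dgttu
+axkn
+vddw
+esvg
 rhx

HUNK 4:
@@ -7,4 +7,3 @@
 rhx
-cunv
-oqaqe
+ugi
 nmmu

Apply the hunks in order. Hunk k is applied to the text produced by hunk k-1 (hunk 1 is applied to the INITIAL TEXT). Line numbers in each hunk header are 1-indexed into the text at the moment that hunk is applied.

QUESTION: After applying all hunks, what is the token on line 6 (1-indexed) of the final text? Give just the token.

Answer: esvg

Derivation:
Hunk 1: at line 6 remove [kqt,onj,pfem] add [nmmu,pfy] -> 12 lines: doj rrsn ghim betx cunv oqaqe nmmu pfy qwbey fhx vvghc vrbjt
Hunk 2: at line 2 remove [betx] add [dgttu,rhx] -> 13 lines: doj rrsn ghim dgttu rhx cunv oqaqe nmmu pfy qwbey fhx vvghc vrbjt
Hunk 3: at line 3 remove [dgttu] add [axkn,vddw,esvg] -> 15 lines: doj rrsn ghim axkn vddw esvg rhx cunv oqaqe nmmu pfy qwbey fhx vvghc vrbjt
Hunk 4: at line 7 remove [cunv,oqaqe] add [ugi] -> 14 lines: doj rrsn ghim axkn vddw esvg rhx ugi nmmu pfy qwbey fhx vvghc vrbjt
Final line 6: esvg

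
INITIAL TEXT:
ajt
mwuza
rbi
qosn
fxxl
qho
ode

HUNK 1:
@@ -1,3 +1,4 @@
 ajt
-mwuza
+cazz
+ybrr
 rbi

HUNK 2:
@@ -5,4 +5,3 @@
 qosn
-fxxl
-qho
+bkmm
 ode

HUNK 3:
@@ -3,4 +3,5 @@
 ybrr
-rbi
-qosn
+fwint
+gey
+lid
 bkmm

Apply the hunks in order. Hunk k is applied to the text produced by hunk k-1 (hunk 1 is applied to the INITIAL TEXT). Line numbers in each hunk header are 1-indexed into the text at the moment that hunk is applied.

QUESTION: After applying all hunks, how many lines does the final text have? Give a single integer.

Hunk 1: at line 1 remove [mwuza] add [cazz,ybrr] -> 8 lines: ajt cazz ybrr rbi qosn fxxl qho ode
Hunk 2: at line 5 remove [fxxl,qho] add [bkmm] -> 7 lines: ajt cazz ybrr rbi qosn bkmm ode
Hunk 3: at line 3 remove [rbi,qosn] add [fwint,gey,lid] -> 8 lines: ajt cazz ybrr fwint gey lid bkmm ode
Final line count: 8

Answer: 8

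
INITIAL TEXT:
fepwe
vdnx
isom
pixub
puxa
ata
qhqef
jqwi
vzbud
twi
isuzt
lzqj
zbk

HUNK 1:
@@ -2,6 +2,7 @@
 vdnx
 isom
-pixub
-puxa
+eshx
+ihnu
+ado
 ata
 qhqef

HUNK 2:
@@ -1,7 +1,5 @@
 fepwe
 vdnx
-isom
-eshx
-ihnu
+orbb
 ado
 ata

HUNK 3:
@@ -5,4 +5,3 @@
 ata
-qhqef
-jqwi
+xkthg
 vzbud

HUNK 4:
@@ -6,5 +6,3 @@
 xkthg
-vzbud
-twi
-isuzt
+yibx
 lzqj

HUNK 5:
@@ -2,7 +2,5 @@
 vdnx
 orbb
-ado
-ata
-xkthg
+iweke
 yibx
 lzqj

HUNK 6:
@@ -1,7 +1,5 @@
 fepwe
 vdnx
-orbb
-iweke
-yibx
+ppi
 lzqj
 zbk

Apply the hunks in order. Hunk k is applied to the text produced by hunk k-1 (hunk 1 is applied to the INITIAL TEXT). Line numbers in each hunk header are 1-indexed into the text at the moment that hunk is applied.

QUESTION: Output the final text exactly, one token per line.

Hunk 1: at line 2 remove [pixub,puxa] add [eshx,ihnu,ado] -> 14 lines: fepwe vdnx isom eshx ihnu ado ata qhqef jqwi vzbud twi isuzt lzqj zbk
Hunk 2: at line 1 remove [isom,eshx,ihnu] add [orbb] -> 12 lines: fepwe vdnx orbb ado ata qhqef jqwi vzbud twi isuzt lzqj zbk
Hunk 3: at line 5 remove [qhqef,jqwi] add [xkthg] -> 11 lines: fepwe vdnx orbb ado ata xkthg vzbud twi isuzt lzqj zbk
Hunk 4: at line 6 remove [vzbud,twi,isuzt] add [yibx] -> 9 lines: fepwe vdnx orbb ado ata xkthg yibx lzqj zbk
Hunk 5: at line 2 remove [ado,ata,xkthg] add [iweke] -> 7 lines: fepwe vdnx orbb iweke yibx lzqj zbk
Hunk 6: at line 1 remove [orbb,iweke,yibx] add [ppi] -> 5 lines: fepwe vdnx ppi lzqj zbk

Answer: fepwe
vdnx
ppi
lzqj
zbk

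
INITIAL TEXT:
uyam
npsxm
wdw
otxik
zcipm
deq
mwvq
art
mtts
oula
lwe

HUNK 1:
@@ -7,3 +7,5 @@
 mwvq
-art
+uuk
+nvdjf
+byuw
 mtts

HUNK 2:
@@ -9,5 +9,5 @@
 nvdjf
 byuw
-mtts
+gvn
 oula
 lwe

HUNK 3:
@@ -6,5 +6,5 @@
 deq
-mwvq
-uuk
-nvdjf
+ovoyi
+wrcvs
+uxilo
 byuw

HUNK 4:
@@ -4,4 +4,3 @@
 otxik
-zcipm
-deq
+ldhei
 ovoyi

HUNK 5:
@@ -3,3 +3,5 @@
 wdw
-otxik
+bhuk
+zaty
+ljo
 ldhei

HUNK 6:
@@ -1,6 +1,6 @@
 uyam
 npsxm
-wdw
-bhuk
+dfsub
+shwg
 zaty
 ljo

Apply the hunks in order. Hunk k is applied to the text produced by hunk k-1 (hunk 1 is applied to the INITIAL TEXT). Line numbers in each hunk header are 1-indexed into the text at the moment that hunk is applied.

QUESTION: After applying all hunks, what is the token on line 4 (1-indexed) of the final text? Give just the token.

Hunk 1: at line 7 remove [art] add [uuk,nvdjf,byuw] -> 13 lines: uyam npsxm wdw otxik zcipm deq mwvq uuk nvdjf byuw mtts oula lwe
Hunk 2: at line 9 remove [mtts] add [gvn] -> 13 lines: uyam npsxm wdw otxik zcipm deq mwvq uuk nvdjf byuw gvn oula lwe
Hunk 3: at line 6 remove [mwvq,uuk,nvdjf] add [ovoyi,wrcvs,uxilo] -> 13 lines: uyam npsxm wdw otxik zcipm deq ovoyi wrcvs uxilo byuw gvn oula lwe
Hunk 4: at line 4 remove [zcipm,deq] add [ldhei] -> 12 lines: uyam npsxm wdw otxik ldhei ovoyi wrcvs uxilo byuw gvn oula lwe
Hunk 5: at line 3 remove [otxik] add [bhuk,zaty,ljo] -> 14 lines: uyam npsxm wdw bhuk zaty ljo ldhei ovoyi wrcvs uxilo byuw gvn oula lwe
Hunk 6: at line 1 remove [wdw,bhuk] add [dfsub,shwg] -> 14 lines: uyam npsxm dfsub shwg zaty ljo ldhei ovoyi wrcvs uxilo byuw gvn oula lwe
Final line 4: shwg

Answer: shwg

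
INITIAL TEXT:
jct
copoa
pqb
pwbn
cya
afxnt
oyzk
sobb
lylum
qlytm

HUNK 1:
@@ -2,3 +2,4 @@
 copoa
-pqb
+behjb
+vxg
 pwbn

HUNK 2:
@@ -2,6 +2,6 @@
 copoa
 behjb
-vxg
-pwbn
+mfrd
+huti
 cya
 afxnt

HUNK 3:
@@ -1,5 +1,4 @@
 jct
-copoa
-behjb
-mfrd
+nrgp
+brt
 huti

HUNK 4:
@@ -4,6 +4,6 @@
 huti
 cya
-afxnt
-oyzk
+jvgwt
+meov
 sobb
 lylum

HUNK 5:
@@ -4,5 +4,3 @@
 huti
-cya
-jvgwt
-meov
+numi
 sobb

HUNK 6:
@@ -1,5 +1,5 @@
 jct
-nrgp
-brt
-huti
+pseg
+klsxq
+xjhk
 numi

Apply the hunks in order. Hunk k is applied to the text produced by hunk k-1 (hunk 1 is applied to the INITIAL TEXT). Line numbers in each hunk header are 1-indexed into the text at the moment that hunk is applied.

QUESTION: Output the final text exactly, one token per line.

Hunk 1: at line 2 remove [pqb] add [behjb,vxg] -> 11 lines: jct copoa behjb vxg pwbn cya afxnt oyzk sobb lylum qlytm
Hunk 2: at line 2 remove [vxg,pwbn] add [mfrd,huti] -> 11 lines: jct copoa behjb mfrd huti cya afxnt oyzk sobb lylum qlytm
Hunk 3: at line 1 remove [copoa,behjb,mfrd] add [nrgp,brt] -> 10 lines: jct nrgp brt huti cya afxnt oyzk sobb lylum qlytm
Hunk 4: at line 4 remove [afxnt,oyzk] add [jvgwt,meov] -> 10 lines: jct nrgp brt huti cya jvgwt meov sobb lylum qlytm
Hunk 5: at line 4 remove [cya,jvgwt,meov] add [numi] -> 8 lines: jct nrgp brt huti numi sobb lylum qlytm
Hunk 6: at line 1 remove [nrgp,brt,huti] add [pseg,klsxq,xjhk] -> 8 lines: jct pseg klsxq xjhk numi sobb lylum qlytm

Answer: jct
pseg
klsxq
xjhk
numi
sobb
lylum
qlytm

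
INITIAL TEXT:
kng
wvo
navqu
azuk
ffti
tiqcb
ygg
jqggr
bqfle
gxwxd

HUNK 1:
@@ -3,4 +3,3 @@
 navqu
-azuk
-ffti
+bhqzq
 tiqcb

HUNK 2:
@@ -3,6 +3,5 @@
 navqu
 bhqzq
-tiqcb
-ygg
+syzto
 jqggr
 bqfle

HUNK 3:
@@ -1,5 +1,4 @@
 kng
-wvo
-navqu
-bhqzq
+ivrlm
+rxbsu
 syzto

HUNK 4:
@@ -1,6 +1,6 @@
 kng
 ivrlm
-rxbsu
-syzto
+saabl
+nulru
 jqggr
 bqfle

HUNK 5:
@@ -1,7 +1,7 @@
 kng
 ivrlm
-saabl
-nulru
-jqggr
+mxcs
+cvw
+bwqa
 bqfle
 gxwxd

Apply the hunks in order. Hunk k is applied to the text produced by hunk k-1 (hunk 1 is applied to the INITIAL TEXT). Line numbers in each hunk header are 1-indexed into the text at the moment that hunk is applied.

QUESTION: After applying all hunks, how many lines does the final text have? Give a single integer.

Hunk 1: at line 3 remove [azuk,ffti] add [bhqzq] -> 9 lines: kng wvo navqu bhqzq tiqcb ygg jqggr bqfle gxwxd
Hunk 2: at line 3 remove [tiqcb,ygg] add [syzto] -> 8 lines: kng wvo navqu bhqzq syzto jqggr bqfle gxwxd
Hunk 3: at line 1 remove [wvo,navqu,bhqzq] add [ivrlm,rxbsu] -> 7 lines: kng ivrlm rxbsu syzto jqggr bqfle gxwxd
Hunk 4: at line 1 remove [rxbsu,syzto] add [saabl,nulru] -> 7 lines: kng ivrlm saabl nulru jqggr bqfle gxwxd
Hunk 5: at line 1 remove [saabl,nulru,jqggr] add [mxcs,cvw,bwqa] -> 7 lines: kng ivrlm mxcs cvw bwqa bqfle gxwxd
Final line count: 7

Answer: 7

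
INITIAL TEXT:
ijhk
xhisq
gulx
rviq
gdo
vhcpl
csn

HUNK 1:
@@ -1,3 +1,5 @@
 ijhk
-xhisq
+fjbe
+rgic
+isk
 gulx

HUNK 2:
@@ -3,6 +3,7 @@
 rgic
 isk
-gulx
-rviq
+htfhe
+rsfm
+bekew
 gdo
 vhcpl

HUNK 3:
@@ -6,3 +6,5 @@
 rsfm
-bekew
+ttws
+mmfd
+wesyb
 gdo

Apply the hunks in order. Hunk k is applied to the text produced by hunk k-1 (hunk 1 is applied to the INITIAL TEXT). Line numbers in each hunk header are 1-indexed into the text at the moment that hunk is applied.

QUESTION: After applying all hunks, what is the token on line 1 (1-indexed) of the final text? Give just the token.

Answer: ijhk

Derivation:
Hunk 1: at line 1 remove [xhisq] add [fjbe,rgic,isk] -> 9 lines: ijhk fjbe rgic isk gulx rviq gdo vhcpl csn
Hunk 2: at line 3 remove [gulx,rviq] add [htfhe,rsfm,bekew] -> 10 lines: ijhk fjbe rgic isk htfhe rsfm bekew gdo vhcpl csn
Hunk 3: at line 6 remove [bekew] add [ttws,mmfd,wesyb] -> 12 lines: ijhk fjbe rgic isk htfhe rsfm ttws mmfd wesyb gdo vhcpl csn
Final line 1: ijhk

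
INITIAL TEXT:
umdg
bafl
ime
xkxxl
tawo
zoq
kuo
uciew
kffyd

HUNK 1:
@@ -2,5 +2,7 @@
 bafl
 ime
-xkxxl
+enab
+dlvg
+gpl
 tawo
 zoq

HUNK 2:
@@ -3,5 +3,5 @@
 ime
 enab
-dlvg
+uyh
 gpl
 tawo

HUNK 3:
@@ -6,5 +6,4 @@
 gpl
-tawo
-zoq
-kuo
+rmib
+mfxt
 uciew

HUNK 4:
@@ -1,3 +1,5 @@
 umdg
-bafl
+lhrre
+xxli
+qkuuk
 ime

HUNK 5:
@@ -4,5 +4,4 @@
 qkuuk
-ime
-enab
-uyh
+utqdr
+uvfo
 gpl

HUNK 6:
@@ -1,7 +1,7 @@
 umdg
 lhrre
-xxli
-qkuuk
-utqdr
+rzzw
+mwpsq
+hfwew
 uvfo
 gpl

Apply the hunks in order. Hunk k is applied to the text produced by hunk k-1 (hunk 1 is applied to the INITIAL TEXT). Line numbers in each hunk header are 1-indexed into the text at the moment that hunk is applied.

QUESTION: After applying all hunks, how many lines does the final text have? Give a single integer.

Hunk 1: at line 2 remove [xkxxl] add [enab,dlvg,gpl] -> 11 lines: umdg bafl ime enab dlvg gpl tawo zoq kuo uciew kffyd
Hunk 2: at line 3 remove [dlvg] add [uyh] -> 11 lines: umdg bafl ime enab uyh gpl tawo zoq kuo uciew kffyd
Hunk 3: at line 6 remove [tawo,zoq,kuo] add [rmib,mfxt] -> 10 lines: umdg bafl ime enab uyh gpl rmib mfxt uciew kffyd
Hunk 4: at line 1 remove [bafl] add [lhrre,xxli,qkuuk] -> 12 lines: umdg lhrre xxli qkuuk ime enab uyh gpl rmib mfxt uciew kffyd
Hunk 5: at line 4 remove [ime,enab,uyh] add [utqdr,uvfo] -> 11 lines: umdg lhrre xxli qkuuk utqdr uvfo gpl rmib mfxt uciew kffyd
Hunk 6: at line 1 remove [xxli,qkuuk,utqdr] add [rzzw,mwpsq,hfwew] -> 11 lines: umdg lhrre rzzw mwpsq hfwew uvfo gpl rmib mfxt uciew kffyd
Final line count: 11

Answer: 11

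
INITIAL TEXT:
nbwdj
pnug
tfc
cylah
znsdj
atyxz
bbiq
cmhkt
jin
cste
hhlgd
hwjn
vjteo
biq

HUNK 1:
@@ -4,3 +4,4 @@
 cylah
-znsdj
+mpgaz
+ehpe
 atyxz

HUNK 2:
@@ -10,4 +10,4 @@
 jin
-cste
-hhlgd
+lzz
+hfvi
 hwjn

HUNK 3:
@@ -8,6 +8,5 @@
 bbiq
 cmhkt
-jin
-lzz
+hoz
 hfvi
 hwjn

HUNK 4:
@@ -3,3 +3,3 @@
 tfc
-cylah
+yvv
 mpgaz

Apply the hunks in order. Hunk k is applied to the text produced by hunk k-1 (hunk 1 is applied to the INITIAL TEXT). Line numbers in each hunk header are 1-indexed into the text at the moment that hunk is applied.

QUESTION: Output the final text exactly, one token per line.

Hunk 1: at line 4 remove [znsdj] add [mpgaz,ehpe] -> 15 lines: nbwdj pnug tfc cylah mpgaz ehpe atyxz bbiq cmhkt jin cste hhlgd hwjn vjteo biq
Hunk 2: at line 10 remove [cste,hhlgd] add [lzz,hfvi] -> 15 lines: nbwdj pnug tfc cylah mpgaz ehpe atyxz bbiq cmhkt jin lzz hfvi hwjn vjteo biq
Hunk 3: at line 8 remove [jin,lzz] add [hoz] -> 14 lines: nbwdj pnug tfc cylah mpgaz ehpe atyxz bbiq cmhkt hoz hfvi hwjn vjteo biq
Hunk 4: at line 3 remove [cylah] add [yvv] -> 14 lines: nbwdj pnug tfc yvv mpgaz ehpe atyxz bbiq cmhkt hoz hfvi hwjn vjteo biq

Answer: nbwdj
pnug
tfc
yvv
mpgaz
ehpe
atyxz
bbiq
cmhkt
hoz
hfvi
hwjn
vjteo
biq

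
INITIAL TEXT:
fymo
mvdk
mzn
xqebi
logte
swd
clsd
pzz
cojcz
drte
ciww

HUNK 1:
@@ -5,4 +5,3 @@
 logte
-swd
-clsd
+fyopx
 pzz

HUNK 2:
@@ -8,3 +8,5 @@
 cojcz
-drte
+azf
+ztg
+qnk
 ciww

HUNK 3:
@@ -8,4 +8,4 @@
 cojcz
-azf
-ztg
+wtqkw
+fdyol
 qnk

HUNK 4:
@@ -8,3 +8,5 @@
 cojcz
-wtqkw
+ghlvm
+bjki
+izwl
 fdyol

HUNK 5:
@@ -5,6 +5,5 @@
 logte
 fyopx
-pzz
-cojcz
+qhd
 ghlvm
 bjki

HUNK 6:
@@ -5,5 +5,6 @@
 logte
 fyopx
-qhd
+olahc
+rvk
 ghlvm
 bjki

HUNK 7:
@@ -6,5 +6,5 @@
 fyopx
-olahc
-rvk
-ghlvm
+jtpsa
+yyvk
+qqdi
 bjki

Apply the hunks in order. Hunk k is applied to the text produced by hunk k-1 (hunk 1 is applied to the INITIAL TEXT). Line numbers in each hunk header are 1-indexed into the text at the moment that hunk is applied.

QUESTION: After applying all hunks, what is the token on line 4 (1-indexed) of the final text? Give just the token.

Answer: xqebi

Derivation:
Hunk 1: at line 5 remove [swd,clsd] add [fyopx] -> 10 lines: fymo mvdk mzn xqebi logte fyopx pzz cojcz drte ciww
Hunk 2: at line 8 remove [drte] add [azf,ztg,qnk] -> 12 lines: fymo mvdk mzn xqebi logte fyopx pzz cojcz azf ztg qnk ciww
Hunk 3: at line 8 remove [azf,ztg] add [wtqkw,fdyol] -> 12 lines: fymo mvdk mzn xqebi logte fyopx pzz cojcz wtqkw fdyol qnk ciww
Hunk 4: at line 8 remove [wtqkw] add [ghlvm,bjki,izwl] -> 14 lines: fymo mvdk mzn xqebi logte fyopx pzz cojcz ghlvm bjki izwl fdyol qnk ciww
Hunk 5: at line 5 remove [pzz,cojcz] add [qhd] -> 13 lines: fymo mvdk mzn xqebi logte fyopx qhd ghlvm bjki izwl fdyol qnk ciww
Hunk 6: at line 5 remove [qhd] add [olahc,rvk] -> 14 lines: fymo mvdk mzn xqebi logte fyopx olahc rvk ghlvm bjki izwl fdyol qnk ciww
Hunk 7: at line 6 remove [olahc,rvk,ghlvm] add [jtpsa,yyvk,qqdi] -> 14 lines: fymo mvdk mzn xqebi logte fyopx jtpsa yyvk qqdi bjki izwl fdyol qnk ciww
Final line 4: xqebi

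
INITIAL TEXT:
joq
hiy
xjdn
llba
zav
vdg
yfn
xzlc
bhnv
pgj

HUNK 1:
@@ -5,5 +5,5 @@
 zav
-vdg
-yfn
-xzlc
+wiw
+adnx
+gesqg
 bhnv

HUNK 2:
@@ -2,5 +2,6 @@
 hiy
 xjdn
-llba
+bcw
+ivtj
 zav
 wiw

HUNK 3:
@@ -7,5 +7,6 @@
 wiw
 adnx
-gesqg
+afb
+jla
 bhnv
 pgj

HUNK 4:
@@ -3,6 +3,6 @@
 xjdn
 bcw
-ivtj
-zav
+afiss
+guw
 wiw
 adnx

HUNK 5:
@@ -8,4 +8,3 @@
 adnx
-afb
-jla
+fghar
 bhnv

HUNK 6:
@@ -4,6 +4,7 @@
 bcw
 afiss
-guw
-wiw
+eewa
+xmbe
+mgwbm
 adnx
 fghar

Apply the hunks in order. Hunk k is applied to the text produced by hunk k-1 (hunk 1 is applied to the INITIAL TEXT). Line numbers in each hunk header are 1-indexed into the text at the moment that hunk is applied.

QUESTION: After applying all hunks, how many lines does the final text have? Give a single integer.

Hunk 1: at line 5 remove [vdg,yfn,xzlc] add [wiw,adnx,gesqg] -> 10 lines: joq hiy xjdn llba zav wiw adnx gesqg bhnv pgj
Hunk 2: at line 2 remove [llba] add [bcw,ivtj] -> 11 lines: joq hiy xjdn bcw ivtj zav wiw adnx gesqg bhnv pgj
Hunk 3: at line 7 remove [gesqg] add [afb,jla] -> 12 lines: joq hiy xjdn bcw ivtj zav wiw adnx afb jla bhnv pgj
Hunk 4: at line 3 remove [ivtj,zav] add [afiss,guw] -> 12 lines: joq hiy xjdn bcw afiss guw wiw adnx afb jla bhnv pgj
Hunk 5: at line 8 remove [afb,jla] add [fghar] -> 11 lines: joq hiy xjdn bcw afiss guw wiw adnx fghar bhnv pgj
Hunk 6: at line 4 remove [guw,wiw] add [eewa,xmbe,mgwbm] -> 12 lines: joq hiy xjdn bcw afiss eewa xmbe mgwbm adnx fghar bhnv pgj
Final line count: 12

Answer: 12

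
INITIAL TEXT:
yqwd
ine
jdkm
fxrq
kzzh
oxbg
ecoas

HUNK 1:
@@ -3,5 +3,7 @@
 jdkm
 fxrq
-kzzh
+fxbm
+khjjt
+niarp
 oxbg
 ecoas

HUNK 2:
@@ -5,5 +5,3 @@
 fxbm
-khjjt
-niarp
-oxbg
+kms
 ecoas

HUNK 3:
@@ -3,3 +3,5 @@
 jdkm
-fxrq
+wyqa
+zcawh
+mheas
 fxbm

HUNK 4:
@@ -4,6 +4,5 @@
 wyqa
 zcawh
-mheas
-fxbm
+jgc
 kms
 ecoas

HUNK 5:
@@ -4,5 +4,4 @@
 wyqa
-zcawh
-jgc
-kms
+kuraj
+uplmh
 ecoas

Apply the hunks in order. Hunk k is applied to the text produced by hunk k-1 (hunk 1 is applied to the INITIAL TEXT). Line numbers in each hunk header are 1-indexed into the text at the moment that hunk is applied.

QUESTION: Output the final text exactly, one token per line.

Answer: yqwd
ine
jdkm
wyqa
kuraj
uplmh
ecoas

Derivation:
Hunk 1: at line 3 remove [kzzh] add [fxbm,khjjt,niarp] -> 9 lines: yqwd ine jdkm fxrq fxbm khjjt niarp oxbg ecoas
Hunk 2: at line 5 remove [khjjt,niarp,oxbg] add [kms] -> 7 lines: yqwd ine jdkm fxrq fxbm kms ecoas
Hunk 3: at line 3 remove [fxrq] add [wyqa,zcawh,mheas] -> 9 lines: yqwd ine jdkm wyqa zcawh mheas fxbm kms ecoas
Hunk 4: at line 4 remove [mheas,fxbm] add [jgc] -> 8 lines: yqwd ine jdkm wyqa zcawh jgc kms ecoas
Hunk 5: at line 4 remove [zcawh,jgc,kms] add [kuraj,uplmh] -> 7 lines: yqwd ine jdkm wyqa kuraj uplmh ecoas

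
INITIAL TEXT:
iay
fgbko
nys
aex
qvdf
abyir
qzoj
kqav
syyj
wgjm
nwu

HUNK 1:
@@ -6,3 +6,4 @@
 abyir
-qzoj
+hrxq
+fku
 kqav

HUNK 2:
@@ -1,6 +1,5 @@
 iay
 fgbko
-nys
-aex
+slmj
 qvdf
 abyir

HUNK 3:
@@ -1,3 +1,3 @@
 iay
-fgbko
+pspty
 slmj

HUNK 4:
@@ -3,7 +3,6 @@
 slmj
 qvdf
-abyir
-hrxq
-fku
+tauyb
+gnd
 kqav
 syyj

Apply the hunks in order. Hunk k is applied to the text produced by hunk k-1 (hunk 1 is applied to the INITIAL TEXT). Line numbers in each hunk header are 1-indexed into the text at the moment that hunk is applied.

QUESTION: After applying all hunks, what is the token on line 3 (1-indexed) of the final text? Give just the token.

Answer: slmj

Derivation:
Hunk 1: at line 6 remove [qzoj] add [hrxq,fku] -> 12 lines: iay fgbko nys aex qvdf abyir hrxq fku kqav syyj wgjm nwu
Hunk 2: at line 1 remove [nys,aex] add [slmj] -> 11 lines: iay fgbko slmj qvdf abyir hrxq fku kqav syyj wgjm nwu
Hunk 3: at line 1 remove [fgbko] add [pspty] -> 11 lines: iay pspty slmj qvdf abyir hrxq fku kqav syyj wgjm nwu
Hunk 4: at line 3 remove [abyir,hrxq,fku] add [tauyb,gnd] -> 10 lines: iay pspty slmj qvdf tauyb gnd kqav syyj wgjm nwu
Final line 3: slmj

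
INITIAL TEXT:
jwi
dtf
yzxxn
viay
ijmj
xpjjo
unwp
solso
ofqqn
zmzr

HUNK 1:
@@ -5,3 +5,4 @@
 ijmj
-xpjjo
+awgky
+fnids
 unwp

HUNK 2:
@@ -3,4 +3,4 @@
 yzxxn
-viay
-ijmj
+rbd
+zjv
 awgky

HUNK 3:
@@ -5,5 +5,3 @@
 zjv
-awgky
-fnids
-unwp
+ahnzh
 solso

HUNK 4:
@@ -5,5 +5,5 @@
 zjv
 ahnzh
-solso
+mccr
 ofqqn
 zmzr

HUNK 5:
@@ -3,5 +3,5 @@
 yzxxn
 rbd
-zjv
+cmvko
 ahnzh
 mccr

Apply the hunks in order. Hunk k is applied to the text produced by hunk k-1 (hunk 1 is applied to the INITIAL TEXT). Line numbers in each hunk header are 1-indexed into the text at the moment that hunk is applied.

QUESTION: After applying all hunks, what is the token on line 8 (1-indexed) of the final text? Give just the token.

Hunk 1: at line 5 remove [xpjjo] add [awgky,fnids] -> 11 lines: jwi dtf yzxxn viay ijmj awgky fnids unwp solso ofqqn zmzr
Hunk 2: at line 3 remove [viay,ijmj] add [rbd,zjv] -> 11 lines: jwi dtf yzxxn rbd zjv awgky fnids unwp solso ofqqn zmzr
Hunk 3: at line 5 remove [awgky,fnids,unwp] add [ahnzh] -> 9 lines: jwi dtf yzxxn rbd zjv ahnzh solso ofqqn zmzr
Hunk 4: at line 5 remove [solso] add [mccr] -> 9 lines: jwi dtf yzxxn rbd zjv ahnzh mccr ofqqn zmzr
Hunk 5: at line 3 remove [zjv] add [cmvko] -> 9 lines: jwi dtf yzxxn rbd cmvko ahnzh mccr ofqqn zmzr
Final line 8: ofqqn

Answer: ofqqn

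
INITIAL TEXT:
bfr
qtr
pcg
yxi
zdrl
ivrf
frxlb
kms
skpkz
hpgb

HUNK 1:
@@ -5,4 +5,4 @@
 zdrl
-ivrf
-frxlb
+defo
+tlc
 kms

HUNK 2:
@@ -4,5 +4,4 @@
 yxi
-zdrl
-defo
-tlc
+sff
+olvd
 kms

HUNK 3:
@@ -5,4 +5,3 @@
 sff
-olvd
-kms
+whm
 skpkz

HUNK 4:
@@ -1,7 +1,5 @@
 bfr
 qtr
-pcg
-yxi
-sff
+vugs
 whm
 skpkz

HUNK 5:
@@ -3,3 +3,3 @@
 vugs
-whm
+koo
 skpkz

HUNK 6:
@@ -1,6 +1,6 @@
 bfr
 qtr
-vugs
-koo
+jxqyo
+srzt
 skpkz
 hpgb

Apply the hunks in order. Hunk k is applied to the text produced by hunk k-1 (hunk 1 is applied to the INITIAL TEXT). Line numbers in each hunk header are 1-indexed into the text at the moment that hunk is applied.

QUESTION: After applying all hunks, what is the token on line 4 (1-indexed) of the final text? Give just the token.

Hunk 1: at line 5 remove [ivrf,frxlb] add [defo,tlc] -> 10 lines: bfr qtr pcg yxi zdrl defo tlc kms skpkz hpgb
Hunk 2: at line 4 remove [zdrl,defo,tlc] add [sff,olvd] -> 9 lines: bfr qtr pcg yxi sff olvd kms skpkz hpgb
Hunk 3: at line 5 remove [olvd,kms] add [whm] -> 8 lines: bfr qtr pcg yxi sff whm skpkz hpgb
Hunk 4: at line 1 remove [pcg,yxi,sff] add [vugs] -> 6 lines: bfr qtr vugs whm skpkz hpgb
Hunk 5: at line 3 remove [whm] add [koo] -> 6 lines: bfr qtr vugs koo skpkz hpgb
Hunk 6: at line 1 remove [vugs,koo] add [jxqyo,srzt] -> 6 lines: bfr qtr jxqyo srzt skpkz hpgb
Final line 4: srzt

Answer: srzt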